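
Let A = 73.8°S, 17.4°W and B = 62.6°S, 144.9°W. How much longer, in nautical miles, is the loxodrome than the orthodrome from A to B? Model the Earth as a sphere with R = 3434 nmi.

Great circle: cos σ = sin φ₁ sin φ₂ + cos φ₁ cos φ₂ cos Δλ,  σ = 0.6850 rad → d_gc = 2352.4 nmi
Rhumb line: Δψ = +0.5382, q = Δφ/Δψ = 0.3632, d_rh = R√(Δφ²+q²Δλ²) = 2855.7 nmi
Excess = 2855.7 − 2352.4 = 503.3 ≈ 503 nmi

503 nmi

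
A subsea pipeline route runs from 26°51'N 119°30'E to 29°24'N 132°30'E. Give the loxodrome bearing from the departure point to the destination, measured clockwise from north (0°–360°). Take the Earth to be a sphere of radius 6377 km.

Meridional parts: M(φ₁)=+0.4868, M(φ₂)=+0.5373 → ΔM = +0.0505;  Δλ = +0.2269 rad
tan C = Δλ / ΔM = +4.4955 → C = 77.46°

77.5°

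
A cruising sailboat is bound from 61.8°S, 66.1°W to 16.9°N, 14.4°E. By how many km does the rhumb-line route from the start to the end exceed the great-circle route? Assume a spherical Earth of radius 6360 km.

Great circle: cos σ = sin φ₁ sin φ₂ + cos φ₁ cos φ₂ cos Δλ,  σ = 1.7534 rad → d_gc = 11151.5 km
Rhumb line: Δψ = +1.6809, q = Δφ/Δψ = 0.8172, d_rh = R√(Δφ²+q²Δλ²) = 11385.7 km
Excess = 11385.7 − 11151.5 = 234.2 ≈ 234 km

234 km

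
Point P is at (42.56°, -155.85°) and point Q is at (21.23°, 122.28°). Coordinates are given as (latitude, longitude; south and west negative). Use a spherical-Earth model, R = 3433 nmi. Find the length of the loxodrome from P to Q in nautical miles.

Rhumb course C = atan2(Δλ, Δψ) with Δψ = ln[tan(π/4+φ₂/2)/tan(π/4+φ₁/2)] = -0.4431, Δλ = -1.4289 → C = 252.77°
d = R·|Δφ| / |cos C| = 3433·0.37228 / 0.29616 = 4315 nmi

4315 nmi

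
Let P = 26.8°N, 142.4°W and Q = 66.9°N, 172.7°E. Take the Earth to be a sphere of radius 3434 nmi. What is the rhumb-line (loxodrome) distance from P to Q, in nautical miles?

2949 nmi

Δψ = ln[tan(π/4+φ₂/2)/tan(π/4+φ₁/2)] = +1.1021;  Δφ = +0.6999 rad,  Δλ = -0.7837 rad
q = Δφ/Δψ = 0.6351
d = R·√(Δφ² + q²Δλ²) = 3434·0.85878 = 2949 nmi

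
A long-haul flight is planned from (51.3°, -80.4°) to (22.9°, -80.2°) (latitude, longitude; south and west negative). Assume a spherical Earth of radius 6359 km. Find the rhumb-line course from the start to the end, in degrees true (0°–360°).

179.7°

Δψ = ln[tan(π/4+φ₂/2)/tan(π/4+φ₁/2)] = -0.6357
Δλ = +0.0035 rad (taken the short way round)
course = atan2(Δλ, Δψ) = 179.69°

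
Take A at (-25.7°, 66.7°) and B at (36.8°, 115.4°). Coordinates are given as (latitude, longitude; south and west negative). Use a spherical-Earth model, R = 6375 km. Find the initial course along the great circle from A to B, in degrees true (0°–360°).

θ = atan2( sin Δλ·cos φ₂ ,  cos φ₁ sin φ₂ − sin φ₁ cos φ₂ cos Δλ )
  = atan2(+0.6016, +0.7689) = 38.04°

38.0°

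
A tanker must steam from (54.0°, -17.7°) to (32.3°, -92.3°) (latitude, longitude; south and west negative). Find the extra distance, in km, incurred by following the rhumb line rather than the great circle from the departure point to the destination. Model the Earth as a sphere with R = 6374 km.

Great circle: cos σ = sin φ₁ sin φ₂ + cos φ₁ cos φ₂ cos Δλ,  σ = 0.9713 rad → d_gc = 6191.0 km
Rhumb line: Δψ = -0.5280, q = Δφ/Δψ = 0.7174, d_rh = R√(Δφ²+q²Δλ²) = 6424.2 km
Excess = 6424.2 − 6191.0 = 233.2 ≈ 233 km

233 km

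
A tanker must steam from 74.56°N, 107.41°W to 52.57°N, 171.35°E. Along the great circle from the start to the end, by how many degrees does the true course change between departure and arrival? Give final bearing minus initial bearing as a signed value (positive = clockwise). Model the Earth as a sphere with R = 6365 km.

At departure: θ₁ = atan2(sin Δλ cos φ₂, cos φ₁ sin φ₂ − sin φ₁ cos φ₂ cos Δλ) = 281.50°
At arrival: θ₂ = atan2(sin Δλ cos φ₁, −cos φ₂ sin φ₁ + sin φ₂ cos φ₁ cos Δλ) = 205.42°
Δθ = θ₂ − θ₁ = -76.1°

-76.1°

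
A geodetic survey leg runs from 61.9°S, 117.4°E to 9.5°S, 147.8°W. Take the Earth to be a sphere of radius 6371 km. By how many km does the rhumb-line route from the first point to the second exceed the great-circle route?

498 km

Great circle: cos σ = sin φ₁ sin φ₂ + cos φ₁ cos φ₂ cos Δλ,  σ = 1.4639 rad → d_gc = 9326.3 km
Rhumb line: Δψ = +1.2187, q = Δφ/Δψ = 0.7504, d_rh = R√(Δφ²+q²Δλ²) = 9824.7 km
Excess = 9824.7 − 9326.3 = 498.4 ≈ 498 km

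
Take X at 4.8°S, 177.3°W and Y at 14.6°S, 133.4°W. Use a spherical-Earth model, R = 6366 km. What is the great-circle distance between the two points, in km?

cos σ = sin φ₁ sin φ₂ + cos φ₁ cos φ₂ cos Δλ
      = sin(-4.80°)sin(-14.60°) + cos(-4.80°)cos(-14.60°)cos(43.90°) = 0.7159
σ = 44.280° → d = Rσ = 6366·0.77284 = 4920 km

4920 km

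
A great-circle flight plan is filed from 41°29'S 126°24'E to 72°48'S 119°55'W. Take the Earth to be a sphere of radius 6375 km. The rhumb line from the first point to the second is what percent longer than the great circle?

Great circle: σ = 0.9958 rad → d_gc = Rσ = 6348.5 km
Rhumb: Δφ = -0.5466, Δλ = +1.9841, Δψ = -1.0918, q = Δφ/Δψ = 0.5006 → d_rh = R√(Δφ²+q²Δλ²) = 7227.5 km
Excess = (7227.5 − 6348.5) / 6348.5 = 879.0 / 6348.5 = 13.846% ≈ 13.8%

13.8%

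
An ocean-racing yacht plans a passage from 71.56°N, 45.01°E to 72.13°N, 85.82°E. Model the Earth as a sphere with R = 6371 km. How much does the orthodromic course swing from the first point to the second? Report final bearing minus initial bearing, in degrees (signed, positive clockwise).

Initial bearing θ₁ = atan2(sin Δλ cos φ₂, cos φ₁ sin φ₂ − sin φ₁ cos φ₂ cos Δλ) = 68.08°
Final bearing θ₂ = (initial bearing from the destination back to the start) + 180° = 107.01°
Δθ = θ₂ − θ₁ = +38.9°

+38.9°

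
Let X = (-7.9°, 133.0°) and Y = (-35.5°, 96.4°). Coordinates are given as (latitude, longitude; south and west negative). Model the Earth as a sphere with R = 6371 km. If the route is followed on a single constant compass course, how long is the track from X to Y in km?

4832 km

Δψ = ln[tan(π/4+φ₂/2)/tan(π/4+φ₁/2)] = -0.5252;  Δφ = -0.4817 rad,  Δλ = -0.6388 rad
q = Δφ/Δψ = 0.9172
d = R·√(Δφ² + q²Δλ²) = 6371·0.75850 = 4832 km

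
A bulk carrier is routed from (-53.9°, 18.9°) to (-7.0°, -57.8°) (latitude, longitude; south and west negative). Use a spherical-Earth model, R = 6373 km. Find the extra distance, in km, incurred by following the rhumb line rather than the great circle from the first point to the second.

Great circle: cos σ = sin φ₁ sin φ₂ + cos φ₁ cos φ₂ cos Δλ,  σ = 1.3356 rad → d_gc = 8512.0 km
Rhumb line: Δψ = +0.9987, q = Δφ/Δψ = 0.8196, d_rh = R√(Δφ²+q²Δλ²) = 8723.8 km
Excess = 8723.8 − 8512.0 = 211.8 ≈ 212 km

212 km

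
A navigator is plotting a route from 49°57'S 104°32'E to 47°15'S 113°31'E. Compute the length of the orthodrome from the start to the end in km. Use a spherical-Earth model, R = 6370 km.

cos σ = sin φ₁ sin φ₂ + cos φ₁ cos φ₂ cos Δλ
      = sin(-49.95°)sin(-47.25°) + cos(-49.95°)cos(-47.25°)cos(8.98°) = 0.9935
σ = 6.520° → d = Rσ = 6370·0.11380 = 725 km

725 km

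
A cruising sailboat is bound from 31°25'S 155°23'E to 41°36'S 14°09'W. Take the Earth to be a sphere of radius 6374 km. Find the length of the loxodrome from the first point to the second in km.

Δψ = ln[tan(π/4+φ₂/2)/tan(π/4+φ₁/2)] = -0.2217;  Δφ = -0.1777 rad,  Δλ = -2.9589 rad
q = Δφ/Δψ = 0.8015
d = R·√(Δφ² + q²Δλ²) = 6374·2.37836 = 15160 km

15160 km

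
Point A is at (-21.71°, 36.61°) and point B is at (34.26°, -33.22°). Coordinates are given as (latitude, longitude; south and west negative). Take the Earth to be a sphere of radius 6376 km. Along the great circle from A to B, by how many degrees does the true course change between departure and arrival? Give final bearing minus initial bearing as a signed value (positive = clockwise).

-9.9°

At departure: θ₁ = atan2(sin Δλ cos φ₂, cos φ₁ sin φ₂ − sin φ₁ cos φ₂ cos Δλ) = 309.01°
At arrival: θ₂ = atan2(sin Δλ cos φ₁, −cos φ₂ sin φ₁ + sin φ₂ cos φ₁ cos Δλ) = 299.13°
Δθ = θ₂ − θ₁ = -9.9°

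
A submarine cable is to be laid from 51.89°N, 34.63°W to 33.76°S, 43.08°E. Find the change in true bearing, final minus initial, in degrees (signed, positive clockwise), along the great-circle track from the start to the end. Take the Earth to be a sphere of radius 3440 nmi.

Initial bearing θ₁ = atan2(sin Δλ cos φ₂, cos φ₁ sin φ₂ − sin φ₁ cos φ₂ cos Δλ) = 120.69°
Final bearing θ₂ = (initial bearing from the destination back to the start) + 180° = 140.33°
Δθ = θ₂ − θ₁ = +19.6°

+19.6°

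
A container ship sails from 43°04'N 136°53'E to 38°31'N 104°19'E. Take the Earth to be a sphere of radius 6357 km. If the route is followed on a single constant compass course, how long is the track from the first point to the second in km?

Δψ = ln[tan(π/4+φ₂/2)/tan(π/4+φ₁/2)] = -0.1050;  Δφ = -0.0794 rad,  Δλ = -0.5684 rad
q = Δφ/Δψ = 0.7566
d = R·√(Δφ² + q²Δλ²) = 6357·0.43732 = 2780 km

2780 km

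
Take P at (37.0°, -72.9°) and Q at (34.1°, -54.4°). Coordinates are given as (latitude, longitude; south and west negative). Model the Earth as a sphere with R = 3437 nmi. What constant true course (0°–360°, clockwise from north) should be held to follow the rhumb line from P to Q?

Δψ = ln[tan(π/4+φ₂/2)/tan(π/4+φ₁/2)] = -0.0622
Δλ = +0.3229 rad (taken the short way round)
course = atan2(Δλ, Δψ) = 100.91°

100.9°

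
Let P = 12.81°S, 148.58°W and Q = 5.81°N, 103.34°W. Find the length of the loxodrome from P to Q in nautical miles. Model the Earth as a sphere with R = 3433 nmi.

Rhumb course C = atan2(Δλ, Δψ) with Δψ = ln[tan(π/4+φ₂/2)/tan(π/4+φ₁/2)] = +0.3270, Δλ = +0.7896 → C = 67.50°
d = R·|Δφ| / |cos C| = 3433·0.32498 / 0.38267 = 2915 nmi

2915 nmi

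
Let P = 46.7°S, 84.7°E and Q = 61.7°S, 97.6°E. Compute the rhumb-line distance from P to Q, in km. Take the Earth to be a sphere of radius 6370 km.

1862 km

Δψ = ln[tan(π/4+φ₂/2)/tan(π/4+φ₁/2)] = -0.4539;  Δφ = -0.2618 rad,  Δλ = +0.2251 rad
q = Δφ/Δψ = 0.5768
d = R·√(Δφ² + q²Δλ²) = 6370·0.29224 = 1862 km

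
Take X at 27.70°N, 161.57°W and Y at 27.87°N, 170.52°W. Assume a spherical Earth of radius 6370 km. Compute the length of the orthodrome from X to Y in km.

880 km

cos σ = sin φ₁ sin φ₂ + cos φ₁ cos φ₂ cos Δλ
      = sin(27.70°)sin(27.87°) + cos(27.70°)cos(27.87°)cos(-8.95°) = 0.9905
σ = 7.918° → d = Rσ = 6370·0.13820 = 880 km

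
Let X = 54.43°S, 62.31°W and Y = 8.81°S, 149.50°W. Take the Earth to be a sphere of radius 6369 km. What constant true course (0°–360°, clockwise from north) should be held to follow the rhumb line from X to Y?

Meridional parts: M(φ₁)=-1.1370, M(φ₂)=-0.1544 → ΔM = +0.9826;  Δλ = -1.5218 rad
tan C = Δλ / ΔM = -1.5486 → C = 302.85°

302.9°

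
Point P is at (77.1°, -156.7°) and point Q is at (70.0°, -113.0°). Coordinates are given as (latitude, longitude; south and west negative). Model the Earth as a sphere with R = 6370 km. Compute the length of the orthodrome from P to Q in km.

cos σ = sin φ₁ sin φ₂ + cos φ₁ cos φ₂ cos Δλ
      = sin(77.10°)sin(70.00°) + cos(77.10°)cos(70.00°)cos(43.70°) = 0.9712
σ = 13.789° → d = Rσ = 6370·0.24067 = 1533 km

1533 km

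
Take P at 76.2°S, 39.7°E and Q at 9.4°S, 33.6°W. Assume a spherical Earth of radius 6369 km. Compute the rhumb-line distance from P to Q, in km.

8885 km

Rhumb course C = atan2(Δλ, Δψ) with Δψ = ln[tan(π/4+φ₂/2)/tan(π/4+φ₁/2)] = +1.9471, Δλ = -1.2793 → C = 326.69°
d = R·|Δφ| / |cos C| = 6369·1.16588 / 0.83574 = 8885 km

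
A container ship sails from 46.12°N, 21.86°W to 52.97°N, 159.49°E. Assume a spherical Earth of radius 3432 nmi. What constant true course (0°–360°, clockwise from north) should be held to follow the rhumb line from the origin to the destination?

Meridional parts: M(φ₁)=+0.9093, M(φ₂)=+1.0940 → ΔM = +0.1847;  Δλ = -3.1180 rad
tan C = Δλ / ΔM = -16.8843 → C = 273.39°

273.4°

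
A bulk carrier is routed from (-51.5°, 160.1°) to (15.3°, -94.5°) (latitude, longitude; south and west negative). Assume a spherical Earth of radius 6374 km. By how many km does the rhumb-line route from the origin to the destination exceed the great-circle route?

332 km

Great circle: cos σ = sin φ₁ sin φ₂ + cos φ₁ cos φ₂ cos Δλ,  σ = 1.9455 rad → d_gc = 12400.38 km
Rhumb line: Δψ = +1.3223, q = Δφ/Δψ = 0.8817, d_rh = R√(Δφ²+q²Δλ²) = 12731.93 km
Excess = 12731.93 − 12400.38 = 331.55 ≈ 332 km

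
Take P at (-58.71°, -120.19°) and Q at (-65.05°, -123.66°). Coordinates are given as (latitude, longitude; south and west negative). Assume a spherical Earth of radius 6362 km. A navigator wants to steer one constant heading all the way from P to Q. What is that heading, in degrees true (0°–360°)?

Meridional parts: M(φ₁)=-1.2728, M(φ₂)=-1.5085 → ΔM = -0.2357;  Δλ = -0.0606 rad
tan C = Δλ / ΔM = +0.2569 → C = 194.41°

194.4°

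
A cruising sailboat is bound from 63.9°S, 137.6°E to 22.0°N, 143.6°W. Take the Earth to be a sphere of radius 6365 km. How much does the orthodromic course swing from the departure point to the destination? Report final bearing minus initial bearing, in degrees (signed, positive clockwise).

-43.7°

At departure: θ₁ = atan2(sin Δλ cos φ₂, cos φ₁ sin φ₂ − sin φ₁ cos φ₂ cos Δλ) = 70.25°
At arrival: θ₂ = atan2(sin Δλ cos φ₁, −cos φ₂ sin φ₁ + sin φ₂ cos φ₁ cos Δλ) = 26.52°
Δθ = θ₂ − θ₁ = -43.7°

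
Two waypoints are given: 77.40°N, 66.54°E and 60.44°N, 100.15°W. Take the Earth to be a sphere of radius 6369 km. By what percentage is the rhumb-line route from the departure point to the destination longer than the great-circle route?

41.1%

Great circle: σ = 0.7315 rad → d_gc = Rσ = 4659.0 km
Rhumb: Δφ = -0.2960, Δλ = -2.9093, Δψ = -0.8712, q = Δφ/Δψ = 0.3398 → d_rh = R√(Δφ²+q²Δλ²) = 6571.8 km
Excess = (6571.8 − 4659.0) / 4659.0 = 1912.8 / 4659.0 = 41.06% ≈ 41.1%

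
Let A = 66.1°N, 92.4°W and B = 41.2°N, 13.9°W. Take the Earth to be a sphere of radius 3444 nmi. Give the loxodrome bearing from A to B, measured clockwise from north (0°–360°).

119.1°

Δψ = ln[tan(π/4+φ₂/2)/tan(π/4+φ₁/2)] = -0.7624
Δλ = +1.3701 rad (taken the short way round)
course = atan2(Δλ, Δψ) = 119.09°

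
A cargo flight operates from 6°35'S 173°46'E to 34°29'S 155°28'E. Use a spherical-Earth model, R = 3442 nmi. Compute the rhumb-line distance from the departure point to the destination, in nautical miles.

1960 nmi

Rhumb course C = atan2(Δλ, Δψ) with Δψ = ln[tan(π/4+φ₂/2)/tan(π/4+φ₁/2)] = -0.5267, Δλ = -0.3194 → C = 211.23°
d = R·|Δφ| / |cos C| = 3442·0.48695 / 0.85507 = 1960 nmi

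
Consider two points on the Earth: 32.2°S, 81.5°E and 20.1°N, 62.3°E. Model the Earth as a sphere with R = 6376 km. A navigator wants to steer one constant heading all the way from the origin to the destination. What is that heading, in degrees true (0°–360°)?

340.6°

Δψ = ln[tan(π/4+φ₂/2)/tan(π/4+φ₁/2)] = +0.9524
Δλ = -0.3351 rad (taken the short way round)
course = atan2(Δλ, Δψ) = 340.62°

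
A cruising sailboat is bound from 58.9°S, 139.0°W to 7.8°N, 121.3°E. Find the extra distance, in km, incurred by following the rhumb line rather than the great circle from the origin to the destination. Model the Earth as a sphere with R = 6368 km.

445 km

Great circle: cos σ = sin φ₁ sin φ₂ + cos φ₁ cos φ₂ cos Δλ,  σ = 1.7746 rad → d_gc = 11300.90 km
Rhumb line: Δψ = +1.4157, q = Δφ/Δψ = 0.8223, d_rh = R√(Δφ²+q²Δλ²) = 11746.36 km
Excess = 11746.36 − 11300.90 = 445.46 ≈ 445 km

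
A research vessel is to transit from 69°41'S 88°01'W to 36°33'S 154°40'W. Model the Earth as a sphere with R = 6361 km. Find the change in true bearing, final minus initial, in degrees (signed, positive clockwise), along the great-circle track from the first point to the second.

+57.5°

Initial bearing θ₁ = atan2(sin Δλ cos φ₂, cos φ₁ sin φ₂ − sin φ₁ cos φ₂ cos Δλ) = 277.10°
Final bearing θ₂ = (initial bearing from the destination back to the start) + 180° = 334.60°
Δθ = θ₂ − θ₁ = +57.5°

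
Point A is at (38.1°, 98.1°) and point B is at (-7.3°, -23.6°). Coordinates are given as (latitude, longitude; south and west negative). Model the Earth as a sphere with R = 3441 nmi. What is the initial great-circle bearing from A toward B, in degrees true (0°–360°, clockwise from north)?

284.7°

N = sin Δλ·cos φ₂ = -0.8439;  D = cos φ₁ sin φ₂ − sin φ₁ cos φ₂ cos Δλ = +0.2216
initial course = atan2(N, D) = 284.71°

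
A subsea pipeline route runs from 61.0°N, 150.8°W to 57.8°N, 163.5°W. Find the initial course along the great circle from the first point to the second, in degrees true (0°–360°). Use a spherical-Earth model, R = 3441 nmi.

249.2°

N = sin Δλ·cos φ₂ = -0.1172;  D = cos φ₁ sin φ₂ − sin φ₁ cos φ₂ cos Δλ = -0.0444
initial course = atan2(N, D) = 249.24°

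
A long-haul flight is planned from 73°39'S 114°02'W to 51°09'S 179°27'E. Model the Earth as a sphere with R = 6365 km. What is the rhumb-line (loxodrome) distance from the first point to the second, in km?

Rhumb course C = atan2(Δλ, Δψ) with Δψ = ln[tan(π/4+φ₂/2)/tan(π/4+φ₁/2)] = +0.8980, Δλ = -1.1609 → C = 307.72°
d = R·|Δφ| / |cos C| = 6365·0.39270 / 0.61185 = 4085 km

4085 km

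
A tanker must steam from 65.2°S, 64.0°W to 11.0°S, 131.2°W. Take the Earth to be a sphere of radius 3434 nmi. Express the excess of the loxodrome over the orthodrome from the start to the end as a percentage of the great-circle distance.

Great circle: σ = 1.2316 rad → d_gc = Rσ = 4229.2 nmi
Rhumb: Δφ = +0.9460, Δλ = -1.1729, Δψ = +1.3216, q = Δφ/Δψ = 0.7158 → d_rh = R√(Δφ²+q²Δλ²) = 4343.2 nmi
Excess = (4343.2 − 4229.2) / 4229.2 = 114.0 / 4229.2 = 2.70% ≈ 2.7%

2.7%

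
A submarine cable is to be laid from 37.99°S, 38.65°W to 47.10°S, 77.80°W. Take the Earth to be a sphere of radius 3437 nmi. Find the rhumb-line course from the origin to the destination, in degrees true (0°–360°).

Meridional parts: M(φ₁)=-0.7178, M(φ₂)=-0.9342 → ΔM = -0.2164;  Δλ = -0.6833 rad
tan C = Δλ / ΔM = +3.1572 → C = 252.42°

252.4°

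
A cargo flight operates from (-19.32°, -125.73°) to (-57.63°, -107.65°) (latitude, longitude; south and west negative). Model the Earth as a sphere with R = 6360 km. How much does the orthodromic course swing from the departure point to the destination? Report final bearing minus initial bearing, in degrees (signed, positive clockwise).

At departure: θ₁ = atan2(sin Δλ cos φ₂, cos φ₁ sin φ₂ − sin φ₁ cos φ₂ cos Δλ) = 165.20°
At arrival: θ₂ = atan2(sin Δλ cos φ₁, −cos φ₂ sin φ₁ + sin φ₂ cos φ₁ cos Δλ) = 153.23°
Δθ = θ₂ − θ₁ = -12.0°

-12.0°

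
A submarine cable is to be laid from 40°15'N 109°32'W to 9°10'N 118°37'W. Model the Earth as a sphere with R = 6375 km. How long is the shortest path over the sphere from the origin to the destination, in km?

3573 km

Haversine: a = sin²(Δφ/2)+cos φ₁ cos φ₂ sin²(Δλ/2) = 0.07652;  σ = 2·atan2(√a,√(1−a))
σ = 32.117° → d = Rσ = 6375·0.56054 = 3573 km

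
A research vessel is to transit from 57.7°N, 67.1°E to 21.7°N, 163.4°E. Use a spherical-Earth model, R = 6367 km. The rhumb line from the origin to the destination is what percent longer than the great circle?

Great circle: σ = 1.3098 rad → d_gc = Rσ = 8339.4 km
Rhumb: Δφ = -0.6283, Δλ = +1.6808, Δψ = -0.8512, q = Δφ/Δψ = 0.7382 → d_rh = R√(Δφ²+q²Δλ²) = 8854.6 km
Excess = (8854.6 − 8339.4) / 8339.4 = 515.2 / 8339.4 = 6.18% ≈ 6.2%

6.2%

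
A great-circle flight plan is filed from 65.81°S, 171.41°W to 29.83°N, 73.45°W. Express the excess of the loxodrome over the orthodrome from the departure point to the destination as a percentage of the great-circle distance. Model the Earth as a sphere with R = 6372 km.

2.9%

Great circle: σ = 2.0978 rad → d_gc = Rσ = 13367.4 km
Rhumb: Δφ = +1.6692, Δλ = +1.7097, Δψ = +2.0863, q = Δφ/Δψ = 0.8001 → d_rh = R√(Δφ²+q²Δλ²) = 13751.7 km
Excess = (13751.7 − 13367.4) / 13367.4 = 384.3 / 13367.4 = 2.87% ≈ 2.9%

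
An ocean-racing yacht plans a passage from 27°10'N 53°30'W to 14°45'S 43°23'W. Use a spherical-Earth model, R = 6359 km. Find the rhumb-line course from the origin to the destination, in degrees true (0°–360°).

166.8°

Meridional parts: M(φ₁)=+0.4930, M(φ₂)=-0.2603 → ΔM = -0.7533;  Δλ = +0.1766 rad
tan C = Δλ / ΔM = -0.2344 → C = 166.81°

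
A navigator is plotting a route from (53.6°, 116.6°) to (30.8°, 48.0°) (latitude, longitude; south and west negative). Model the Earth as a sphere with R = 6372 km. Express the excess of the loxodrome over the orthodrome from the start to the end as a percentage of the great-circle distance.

Great circle: σ = 0.9296 rad → d_gc = Rσ = 5923.6 km
Rhumb: Δφ = -0.3979, Δλ = -1.1973, Δψ = -0.5469, q = Δφ/Δψ = 0.7277 → d_rh = R√(Δφ²+q²Δλ²) = 6103.2 km
Excess = (6103.2 − 5923.6) / 5923.6 = 179.6 / 5923.6 = 3.03% ≈ 3.0%

3.0%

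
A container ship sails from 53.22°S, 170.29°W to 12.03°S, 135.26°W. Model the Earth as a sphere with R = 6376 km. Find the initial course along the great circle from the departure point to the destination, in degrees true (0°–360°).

47.4°

θ = atan2( sin Δλ·cos φ₂ ,  cos φ₁ sin φ₂ − sin φ₁ cos φ₂ cos Δλ )
  = atan2(+0.5614, +0.5167) = 47.38°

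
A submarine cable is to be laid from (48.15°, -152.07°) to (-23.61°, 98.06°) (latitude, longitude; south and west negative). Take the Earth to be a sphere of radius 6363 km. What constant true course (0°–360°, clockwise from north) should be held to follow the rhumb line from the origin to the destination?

234.1°

Δψ = ln[tan(π/4+φ₂/2)/tan(π/4+φ₁/2)] = -1.3856
Δλ = -1.9176 rad (taken the short way round)
course = atan2(Δλ, Δψ) = 234.15°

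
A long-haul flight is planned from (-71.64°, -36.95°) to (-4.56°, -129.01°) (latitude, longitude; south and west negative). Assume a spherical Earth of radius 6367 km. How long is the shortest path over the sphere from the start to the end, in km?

cos σ = sin φ₁ sin φ₂ + cos φ₁ cos φ₂ cos Δλ
      = sin(-71.64°)sin(-4.56°) + cos(-71.64°)cos(-4.56°)cos(-92.06°) = 0.0642
σ = 86.321° → d = Rσ = 6367·1.50658 = 9592 km

9592 km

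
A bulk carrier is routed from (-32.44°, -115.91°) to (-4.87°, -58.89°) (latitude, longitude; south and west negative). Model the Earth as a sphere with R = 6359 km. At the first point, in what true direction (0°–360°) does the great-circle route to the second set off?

θ = atan2( sin Δλ·cos φ₂ ,  cos φ₁ sin φ₂ − sin φ₁ cos φ₂ cos Δλ )
  = atan2(+0.8358, +0.2193) = 75.30°

75.3°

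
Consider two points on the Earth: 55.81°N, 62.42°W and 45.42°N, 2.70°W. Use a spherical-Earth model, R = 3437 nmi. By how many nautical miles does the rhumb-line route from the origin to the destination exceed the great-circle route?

66 nmi

Great circle: cos σ = sin φ₁ sin φ₂ + cos φ₁ cos φ₂ cos Δλ,  σ = 0.6632 rad → d_gc = 2279.3 nmi
Rhumb line: Δψ = -0.2874, q = Δφ/Δψ = 0.6311, d_rh = R√(Δφ²+q²Δλ²) = 2345.1 nmi
Excess = 2345.1 − 2279.3 = 65.8 ≈ 66 nmi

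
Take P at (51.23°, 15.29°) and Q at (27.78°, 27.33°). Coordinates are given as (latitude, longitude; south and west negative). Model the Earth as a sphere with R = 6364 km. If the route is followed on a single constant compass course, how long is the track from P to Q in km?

Rhumb course C = atan2(Δλ, Δψ) with Δψ = ln[tan(π/4+φ₂/2)/tan(π/4+φ₁/2)] = -0.5395, Δλ = +0.2101 → C = 158.72°
d = R·|Δφ| / |cos C| = 6364·0.40928 / 0.93180 = 2795 km

2795 km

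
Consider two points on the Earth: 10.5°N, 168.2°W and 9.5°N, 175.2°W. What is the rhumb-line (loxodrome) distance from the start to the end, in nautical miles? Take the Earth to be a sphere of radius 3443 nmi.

Δψ = ln[tan(π/4+φ₂/2)/tan(π/4+φ₁/2)] = -0.0177;  Δφ = -0.0175 rad,  Δλ = -0.1222 rad
q = Δφ/Δψ = 0.9848
d = R·√(Δφ² + q²Δλ²) = 3443·0.12157 = 419 nmi

419 nmi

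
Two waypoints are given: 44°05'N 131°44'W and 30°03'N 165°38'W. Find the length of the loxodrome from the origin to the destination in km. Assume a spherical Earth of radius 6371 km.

Δψ = ln[tan(π/4+φ₂/2)/tan(π/4+φ₁/2)] = -0.3086;  Δφ = -0.2449 rad,  Δλ = -0.5917 rad
q = Δφ/Δψ = 0.7936
d = R·√(Δφ² + q²Δλ²) = 6371·0.52961 = 3374 km

3374 km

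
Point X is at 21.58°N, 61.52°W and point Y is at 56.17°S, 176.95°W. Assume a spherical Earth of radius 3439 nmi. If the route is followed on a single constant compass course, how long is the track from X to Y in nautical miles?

Δψ = ln[tan(π/4+φ₂/2)/tan(π/4+φ₁/2)] = -1.5762;  Δφ = -1.3570 rad,  Δλ = -2.0146 rad
q = Δφ/Δψ = 0.8609
d = R·√(Δφ² + q²Δλ²) = 3439·2.20218 = 7573 nmi

7573 nmi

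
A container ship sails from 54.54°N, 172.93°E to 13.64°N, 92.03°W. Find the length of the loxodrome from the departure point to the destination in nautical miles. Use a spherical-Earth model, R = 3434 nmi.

5140 nmi

Δψ = ln[tan(π/4+φ₂/2)/tan(π/4+φ₁/2)] = -0.9000;  Δφ = -0.7138 rad,  Δλ = +1.6588 rad
q = Δφ/Δψ = 0.7932
d = R·√(Δφ² + q²Δλ²) = 3434·1.49687 = 5140 nmi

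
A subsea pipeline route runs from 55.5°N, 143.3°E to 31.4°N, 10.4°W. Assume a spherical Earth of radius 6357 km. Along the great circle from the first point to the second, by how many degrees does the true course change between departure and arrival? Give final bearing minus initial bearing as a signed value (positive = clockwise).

Initial bearing θ₁ = atan2(sin Δλ cos φ₂, cos φ₁ sin φ₂ − sin φ₁ cos φ₂ cos Δλ) = 337.78°
Final bearing θ₂ = (initial bearing from the destination back to the start) + 180° = 194.53°
Δθ = θ₂ − θ₁ = -143.2°

-143.2°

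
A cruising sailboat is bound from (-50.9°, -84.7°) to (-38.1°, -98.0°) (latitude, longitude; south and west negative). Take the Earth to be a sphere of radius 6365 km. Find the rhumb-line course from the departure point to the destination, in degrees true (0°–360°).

323.6°

Meridional parts: M(φ₁)=-1.0354, M(φ₂)=-0.7202 → ΔM = +0.3151;  Δλ = -0.2321 rad
tan C = Δλ / ΔM = -0.7366 → C = 323.63°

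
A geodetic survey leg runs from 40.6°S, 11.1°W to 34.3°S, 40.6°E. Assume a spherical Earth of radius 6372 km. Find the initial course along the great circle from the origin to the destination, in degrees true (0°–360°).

98.3°

N = sin Δλ·cos φ₂ = +0.6483;  D = cos φ₁ sin φ₂ − sin φ₁ cos φ₂ cos Δλ = -0.0947
initial course = atan2(N, D) = 98.31°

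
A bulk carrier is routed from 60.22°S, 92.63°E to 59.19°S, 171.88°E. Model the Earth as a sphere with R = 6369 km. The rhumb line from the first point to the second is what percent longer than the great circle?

6.5%

Great circle: σ = 0.6552 rad → d_gc = Rσ = 4173.3 km
Rhumb: Δφ = +0.0180, Δλ = +1.3832, Δψ = +0.0356, q = Δφ/Δψ = 0.5044 → d_rh = R√(Δφ²+q²Δλ²) = 4445.0 km
Excess = (4445.0 − 4173.3) / 4173.3 = 271.7 / 4173.3 = 6.51% ≈ 6.5%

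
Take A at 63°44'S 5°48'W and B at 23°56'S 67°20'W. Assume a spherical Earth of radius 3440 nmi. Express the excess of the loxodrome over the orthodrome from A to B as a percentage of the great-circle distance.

Great circle: σ = 0.9805 rad → d_gc = Rσ = 3373.0 nmi
Rhumb: Δφ = +0.6946, Δλ = -1.0740, Δψ = +1.0249, q = Δφ/Δψ = 0.6778 → d_rh = R√(Δφ²+q²Δλ²) = 3461.1 nmi
Excess = (3461.1 − 3373.0) / 3373.0 = 88.1 / 3373.0 = 2.61% ≈ 2.6%

2.6%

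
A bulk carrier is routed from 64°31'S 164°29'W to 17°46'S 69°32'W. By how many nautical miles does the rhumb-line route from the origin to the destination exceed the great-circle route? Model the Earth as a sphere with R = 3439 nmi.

293 nmi

Great circle: cos σ = sin φ₁ sin φ₂ + cos φ₁ cos φ₂ cos Δλ,  σ = 1.3283 rad → d_gc = 4568.1 nmi
Rhumb line: Δψ = +1.1715, q = Δφ/Δψ = 0.6965, d_rh = R√(Δφ²+q²Δλ²) = 4861.1 nmi
Excess = 4861.1 − 4568.1 = 293.0 ≈ 293 nmi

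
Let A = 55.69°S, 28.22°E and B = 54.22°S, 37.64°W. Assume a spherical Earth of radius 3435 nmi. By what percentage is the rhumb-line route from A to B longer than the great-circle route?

Great circle: σ = 0.6353 rad → d_gc = Rσ = 2182.3 nmi
Rhumb: Δφ = +0.0257, Δλ = -1.1495, Δψ = +0.0447, q = Δφ/Δψ = 0.5741 → d_rh = R√(Δφ²+q²Δλ²) = 2268.7 nmi
Excess = (2268.7 − 2182.3) / 2182.3 = 86.4 / 2182.3 = 3.96% ≈ 4.0%

4.0%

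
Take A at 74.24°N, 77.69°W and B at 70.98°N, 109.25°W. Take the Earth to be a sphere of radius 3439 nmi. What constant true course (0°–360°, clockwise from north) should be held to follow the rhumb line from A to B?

Δψ = ln[tan(π/4+φ₂/2)/tan(π/4+φ₁/2)] = -0.1909
Δλ = -0.5508 rad (taken the short way round)
course = atan2(Δλ, Δψ) = 250.88°

250.9°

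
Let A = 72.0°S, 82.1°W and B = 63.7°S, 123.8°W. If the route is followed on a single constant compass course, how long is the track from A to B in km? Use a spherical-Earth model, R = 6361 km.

1956 km

Δψ = ln[tan(π/4+φ₂/2)/tan(π/4+φ₁/2)] = +0.3887;  Δφ = +0.1449 rad,  Δλ = -0.7278 rad
q = Δφ/Δψ = 0.3727
d = R·√(Δφ² + q²Δλ²) = 6361·0.30750 = 1956 km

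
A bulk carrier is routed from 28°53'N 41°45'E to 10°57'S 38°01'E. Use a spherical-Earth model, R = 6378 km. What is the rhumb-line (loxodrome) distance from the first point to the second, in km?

Δψ = ln[tan(π/4+φ₂/2)/tan(π/4+φ₁/2)] = -0.7192;  Δφ = -0.6952 rad,  Δλ = -0.0652 rad
q = Δφ/Δψ = 0.9666
d = R·√(Δφ² + q²Δλ²) = 6378·0.69807 = 4452 km

4452 km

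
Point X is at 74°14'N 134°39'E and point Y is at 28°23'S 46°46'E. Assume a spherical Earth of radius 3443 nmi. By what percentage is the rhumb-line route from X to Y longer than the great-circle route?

3.3%

Great circle: σ = 2.0361 rad → d_gc = Rσ = 7010.1 nmi
Rhumb: Δφ = -1.7910, Δλ = -1.5339, Δψ = -2.4941, q = Δφ/Δψ = 0.7181 → d_rh = R√(Δφ²+q²Δλ²) = 7239.2 nmi
Excess = (7239.2 − 7010.1) / 7010.1 = 229.1 / 7010.1 = 3.27% ≈ 3.3%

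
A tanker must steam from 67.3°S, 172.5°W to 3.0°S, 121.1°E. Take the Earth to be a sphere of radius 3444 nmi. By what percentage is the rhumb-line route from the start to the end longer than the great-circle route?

2.4%

Great circle: σ = 1.3668 rad → d_gc = Rσ = 4707.3 nmi
Rhumb: Δφ = +1.1222, Δλ = -1.1589, Δψ = +1.5534, q = Δφ/Δψ = 0.7224 → d_rh = R√(Δφ²+q²Δλ²) = 4822.1 nmi
Excess = (4822.1 − 4707.3) / 4707.3 = 114.8 / 4707.3 = 2.44% ≈ 2.4%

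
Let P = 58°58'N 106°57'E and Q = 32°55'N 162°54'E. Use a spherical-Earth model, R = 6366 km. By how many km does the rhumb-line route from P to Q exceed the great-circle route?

Great circle: cos σ = sin φ₁ sin φ₂ + cos φ₁ cos φ₂ cos Δλ,  σ = 0.7842 rad → d_gc = 4992.2 km
Rhumb line: Δψ = -0.6724, q = Δφ/Δψ = 0.6761, d_rh = R√(Δφ²+q²Δλ²) = 5103.3 km
Excess = 5103.3 − 4992.2 = 111.1 ≈ 111 km

111 km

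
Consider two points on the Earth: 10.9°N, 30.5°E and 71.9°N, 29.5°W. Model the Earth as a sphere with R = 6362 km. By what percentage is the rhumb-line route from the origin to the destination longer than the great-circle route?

Great circle: σ = 1.2321 rad → d_gc = Rσ = 7838.5 km
Rhumb: Δφ = +1.0647, Δλ = -1.0472, Δψ = +1.6457, q = Δφ/Δψ = 0.6469 → d_rh = R√(Δφ²+q²Δλ²) = 8028.3 km
Excess = (8028.3 − 7838.5) / 7838.5 = 189.8 / 7838.5 = 2.42% ≈ 2.4%

2.4%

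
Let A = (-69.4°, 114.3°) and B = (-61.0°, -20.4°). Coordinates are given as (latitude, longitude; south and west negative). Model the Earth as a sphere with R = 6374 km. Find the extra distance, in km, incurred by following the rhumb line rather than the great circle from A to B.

Great circle: cos σ = sin φ₁ sin φ₂ + cos φ₁ cos φ₂ cos Δλ,  σ = 0.7972 rad → d_gc = 5081.3 km
Rhumb line: Δψ = +0.3528, q = Δφ/Δψ = 0.4155, d_rh = R√(Δφ²+q²Δλ²) = 6296.4 km
Excess = 6296.4 − 5081.3 = 1215.1 ≈ 1215 km

1215 km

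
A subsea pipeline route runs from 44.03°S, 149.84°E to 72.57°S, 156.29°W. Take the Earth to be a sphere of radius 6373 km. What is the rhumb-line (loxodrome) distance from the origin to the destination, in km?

4322 km

Δψ = ln[tan(π/4+φ₂/2)/tan(π/4+φ₁/2)] = -1.0178;  Δφ = -0.4981 rad,  Δλ = +0.9402 rad
q = Δφ/Δψ = 0.4894
d = R·√(Δφ² + q²Δλ²) = 6373·0.67813 = 4322 km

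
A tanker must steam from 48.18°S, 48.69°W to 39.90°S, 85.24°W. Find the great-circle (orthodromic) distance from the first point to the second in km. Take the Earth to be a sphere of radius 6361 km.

3026 km

Haversine: a = sin²(Δφ/2)+cos φ₁ cos φ₂ sin²(Δλ/2) = 0.05551;  σ = 2·atan2(√a,√(1−a))
σ = 27.255° → d = Rσ = 6361·0.47569 = 3026 km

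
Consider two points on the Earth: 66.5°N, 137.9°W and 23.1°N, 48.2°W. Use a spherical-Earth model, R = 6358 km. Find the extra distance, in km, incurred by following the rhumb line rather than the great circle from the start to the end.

475 km

Great circle: cos σ = sin φ₁ sin φ₂ + cos φ₁ cos φ₂ cos Δλ,  σ = 1.2007 rad → d_gc = 7634.0 km
Rhumb line: Δψ = -1.1557, q = Δφ/Δψ = 0.6554, d_rh = R√(Δφ²+q²Δλ²) = 8109.2 km
Excess = 8109.2 − 7634.0 = 475.2 ≈ 475 km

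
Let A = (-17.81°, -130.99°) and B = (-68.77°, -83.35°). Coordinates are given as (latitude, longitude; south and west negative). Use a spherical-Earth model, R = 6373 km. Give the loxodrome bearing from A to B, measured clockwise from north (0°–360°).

Meridional parts: M(φ₁)=-0.3160, M(φ₂)=-1.6744 → ΔM = -1.3585;  Δλ = +0.8315 rad
tan C = Δλ / ΔM = -0.6121 → C = 148.53°

148.5°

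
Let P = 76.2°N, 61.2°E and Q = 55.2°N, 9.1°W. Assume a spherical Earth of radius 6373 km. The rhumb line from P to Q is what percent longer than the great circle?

Great circle: σ = 0.5673 rad → d_gc = Rσ = 3615.6 km
Rhumb: Δφ = -0.3665, Δλ = -1.2270, Δψ = -0.9515, q = Δφ/Δψ = 0.3852 → d_rh = R√(Δφ²+q²Δλ²) = 3811.6 km
Excess = (3811.6 − 3615.6) / 3615.6 = 196.0 / 3615.6 = 5.42% ≈ 5.4%

5.4%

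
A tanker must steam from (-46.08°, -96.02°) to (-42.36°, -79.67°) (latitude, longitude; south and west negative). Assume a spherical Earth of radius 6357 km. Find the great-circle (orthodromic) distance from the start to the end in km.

Haversine: a = sin²(Δφ/2)+cos φ₁ cos φ₂ sin²(Δλ/2) = 0.01142;  σ = 2·atan2(√a,√(1−a))
σ = 12.268° → d = Rσ = 6357·0.21411 = 1361 km

1361 km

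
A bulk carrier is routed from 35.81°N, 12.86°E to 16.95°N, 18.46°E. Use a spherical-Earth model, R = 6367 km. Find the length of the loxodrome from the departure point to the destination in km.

2168 km

Δψ = ln[tan(π/4+φ₂/2)/tan(π/4+φ₁/2)] = -0.3699;  Δφ = -0.3292 rad,  Δλ = +0.0977 rad
q = Δφ/Δψ = 0.8898
d = R·√(Δφ² + q²Δλ²) = 6367·0.34046 = 2168 km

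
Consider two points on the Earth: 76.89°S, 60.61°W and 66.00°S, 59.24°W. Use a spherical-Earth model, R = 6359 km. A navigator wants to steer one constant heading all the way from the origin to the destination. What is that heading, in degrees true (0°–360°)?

2.2°

Meridional parts: M(φ₁)=-2.1636, M(φ₂)=-1.5485 → ΔM = +0.6151;  Δλ = +0.0239 rad
tan C = Δλ / ΔM = +0.0389 → C = 2.23°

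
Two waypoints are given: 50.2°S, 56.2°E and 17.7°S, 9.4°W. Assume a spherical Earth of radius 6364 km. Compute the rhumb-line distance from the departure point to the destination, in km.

Δψ = ln[tan(π/4+φ₂/2)/tan(π/4+φ₁/2)] = +0.7022;  Δφ = +0.5672 rad,  Δλ = -1.1449 rad
q = Δφ/Δψ = 0.8078
d = R·√(Δφ² + q²Δλ²) = 6364·1.08500 = 6905 km

6905 km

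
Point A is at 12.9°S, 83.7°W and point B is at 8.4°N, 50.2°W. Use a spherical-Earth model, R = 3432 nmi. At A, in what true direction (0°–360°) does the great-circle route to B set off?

59.1°

θ = atan2( sin Δλ·cos φ₂ ,  cos φ₁ sin φ₂ − sin φ₁ cos φ₂ cos Δλ )
  = atan2(+0.5460, +0.3266) = 59.12°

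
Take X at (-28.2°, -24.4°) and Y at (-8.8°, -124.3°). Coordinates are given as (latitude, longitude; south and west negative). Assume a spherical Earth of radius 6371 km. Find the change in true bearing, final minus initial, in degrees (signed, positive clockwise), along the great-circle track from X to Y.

+41.9°

Initial bearing θ₁ = atan2(sin Δλ cos φ₂, cos φ₁ sin φ₂ − sin φ₁ cos φ₂ cos Δλ) = 257.54°
Final bearing θ₂ = (initial bearing from the destination back to the start) + 180° = 299.45°
Δθ = θ₂ − θ₁ = +41.9°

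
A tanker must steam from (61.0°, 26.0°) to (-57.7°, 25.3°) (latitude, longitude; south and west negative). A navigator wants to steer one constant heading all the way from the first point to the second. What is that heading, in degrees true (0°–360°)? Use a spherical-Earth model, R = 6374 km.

180.3°

Meridional parts: M(φ₁)=+1.3524, M(φ₂)=-1.2393 → ΔM = -2.5917;  Δλ = -0.0122 rad
tan C = Δλ / ΔM = +0.0047 → C = 180.27°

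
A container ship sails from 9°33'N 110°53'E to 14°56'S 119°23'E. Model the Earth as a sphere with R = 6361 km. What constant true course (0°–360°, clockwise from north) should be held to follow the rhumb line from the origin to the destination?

161.0°

Δψ = ln[tan(π/4+φ₂/2)/tan(π/4+φ₁/2)] = -0.4311
Δλ = +0.1484 rad (taken the short way round)
course = atan2(Δλ, Δψ) = 161.01°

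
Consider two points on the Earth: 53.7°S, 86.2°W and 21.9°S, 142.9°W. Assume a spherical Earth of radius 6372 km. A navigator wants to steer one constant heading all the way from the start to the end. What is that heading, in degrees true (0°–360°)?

Δψ = ln[tan(π/4+φ₂/2)/tan(π/4+φ₁/2)] = +0.7234
Δλ = -0.9896 rad (taken the short way round)
course = atan2(Δλ, Δψ) = 306.17°

306.2°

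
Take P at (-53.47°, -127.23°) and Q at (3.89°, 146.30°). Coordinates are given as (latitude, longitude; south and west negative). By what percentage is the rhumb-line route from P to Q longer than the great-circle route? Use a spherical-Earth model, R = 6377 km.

Great circle: σ = 1.5887 rad → d_gc = Rσ = 10131.4 km
Rhumb: Δφ = +1.0011, Δλ = -1.5092, Δψ = +1.1765, q = Δφ/Δψ = 0.8509 → d_rh = R√(Δφ²+q²Δλ²) = 10383.9 km
Excess = (10383.9 − 10131.4) / 10131.4 = 252.5 / 10131.4 = 2.49% ≈ 2.5%

2.5%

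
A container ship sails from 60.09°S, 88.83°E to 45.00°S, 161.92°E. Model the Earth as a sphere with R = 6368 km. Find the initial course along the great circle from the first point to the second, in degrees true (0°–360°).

N = sin Δλ·cos φ₂ = +0.6765;  D = cos φ₁ sin φ₂ − sin φ₁ cos φ₂ cos Δλ = -0.1743
initial course = atan2(N, D) = 104.45°

104.4°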